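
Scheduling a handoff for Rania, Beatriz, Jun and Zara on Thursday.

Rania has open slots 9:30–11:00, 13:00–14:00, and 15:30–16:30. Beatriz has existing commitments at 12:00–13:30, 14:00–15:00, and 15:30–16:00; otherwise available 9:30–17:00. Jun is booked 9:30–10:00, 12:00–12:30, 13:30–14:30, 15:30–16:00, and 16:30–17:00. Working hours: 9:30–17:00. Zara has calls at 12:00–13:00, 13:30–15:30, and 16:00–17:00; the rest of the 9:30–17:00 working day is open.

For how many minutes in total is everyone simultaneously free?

Beatriz free within 09:30–17:00: 09:30–12:00, 13:30–14:00, 15:00–15:30, 16:00–17:00.
Jun free within 09:30–17:00: 10:00–12:00, 12:30–13:30, 14:30–15:30, 16:00–16:30.
Zara free within 09:30–17:00: 09:30–12:00, 13:00–13:30, 15:30–16:00.
Rania ∩ Beatriz: 09:30–11:00, 13:30–14:00, 16:00–16:30.
Rania ∩ Beatriz ∩ Jun: 10:00–11:00, 16:00–16:30.
Rania ∩ Beatriz ∩ Jun ∩ Zara: 10:00–11:00.
Total common minutes: 60.

60 minutes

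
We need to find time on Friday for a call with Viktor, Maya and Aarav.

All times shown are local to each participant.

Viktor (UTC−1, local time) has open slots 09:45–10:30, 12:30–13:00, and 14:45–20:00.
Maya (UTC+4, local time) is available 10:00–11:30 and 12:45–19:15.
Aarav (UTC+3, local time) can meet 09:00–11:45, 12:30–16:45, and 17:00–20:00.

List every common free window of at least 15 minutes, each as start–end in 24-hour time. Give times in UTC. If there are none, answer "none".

10:45–11:30, 13:30–13:45

Viktor → UTC: 10:45–11:30, 13:30–14:00, 15:45–21:00.
Maya → UTC: 06:00–07:30, 08:45–15:15.
Aarav → UTC: 06:00–08:45, 09:30–13:45, 14:00–17:00.
Viktor ∩ Maya: 10:45–11:30, 13:30–14:00.
Viktor ∩ Maya ∩ Aarav: 10:45–11:30, 13:30–13:45.
Windows ≥ 15 min: 10:45–11:30, 13:30–13:45.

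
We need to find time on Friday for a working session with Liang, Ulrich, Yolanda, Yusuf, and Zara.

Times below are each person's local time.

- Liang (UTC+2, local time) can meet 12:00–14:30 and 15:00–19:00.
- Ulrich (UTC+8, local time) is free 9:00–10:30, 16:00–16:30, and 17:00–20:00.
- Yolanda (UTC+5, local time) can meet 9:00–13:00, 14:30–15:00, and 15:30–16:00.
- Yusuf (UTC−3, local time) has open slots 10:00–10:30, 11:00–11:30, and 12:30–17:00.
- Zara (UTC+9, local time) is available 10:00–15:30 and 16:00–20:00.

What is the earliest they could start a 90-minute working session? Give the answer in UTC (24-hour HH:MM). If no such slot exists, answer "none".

Liang → UTC: 10:00–12:30, 13:00–17:00.
Ulrich → UTC: 01:00–02:30, 08:00–08:30, 09:00–12:00.
Yolanda → UTC: 04:00–08:00, 09:30–10:00, 10:30–11:00.
Yusuf → UTC: 13:00–13:30, 14:00–14:30, 15:30–20:00.
Zara → UTC: 01:00–06:30, 07:00–11:00.
Liang ∩ Ulrich: 10:00–12:00.
Liang ∩ Ulrich ∩ Yolanda: 10:30–11:00.
Liang ∩ Ulrich ∩ Yolanda ∩ Yusuf: (none).
Liang ∩ Ulrich ∩ Yolanda ∩ Yusuf ∩ Zara: (none).
Windows ≥ 90 min: (none).

none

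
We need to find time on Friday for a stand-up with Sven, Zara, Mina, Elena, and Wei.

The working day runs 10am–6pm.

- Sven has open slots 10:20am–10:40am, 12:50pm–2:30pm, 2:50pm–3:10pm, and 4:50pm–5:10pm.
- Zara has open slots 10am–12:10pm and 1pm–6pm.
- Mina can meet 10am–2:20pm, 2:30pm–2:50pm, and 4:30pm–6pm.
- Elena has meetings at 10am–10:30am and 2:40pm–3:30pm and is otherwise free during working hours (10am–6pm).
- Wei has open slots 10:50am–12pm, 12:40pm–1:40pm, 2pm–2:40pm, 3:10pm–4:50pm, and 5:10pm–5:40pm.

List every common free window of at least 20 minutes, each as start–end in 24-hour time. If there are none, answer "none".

13:00–13:40, 14:00–14:20

Elena free within 10:00–18:00: 10:30–14:40, 15:30–18:00.
Sven ∩ Zara: 10:20–10:40, 13:00–14:30, 14:50–15:10, 16:50–17:10.
Sven ∩ Zara ∩ Mina: 10:20–10:40, 13:00–14:20, 16:50–17:10.
Sven ∩ Zara ∩ Mina ∩ Elena: 10:30–10:40, 13:00–14:20, 16:50–17:10.
Sven ∩ Zara ∩ Mina ∩ Elena ∩ Wei: 13:00–13:40, 14:00–14:20.
Windows ≥ 20 min: 13:00–13:40, 14:00–14:20.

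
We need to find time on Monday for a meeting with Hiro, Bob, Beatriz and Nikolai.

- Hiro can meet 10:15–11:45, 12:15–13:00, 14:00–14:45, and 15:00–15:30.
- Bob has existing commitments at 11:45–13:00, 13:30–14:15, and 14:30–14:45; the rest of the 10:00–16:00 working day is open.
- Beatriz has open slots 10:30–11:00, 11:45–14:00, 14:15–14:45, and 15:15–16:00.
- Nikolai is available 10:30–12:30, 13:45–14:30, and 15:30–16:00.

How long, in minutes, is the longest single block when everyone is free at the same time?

Bob free within 10:00–16:00: 10:00–11:45, 13:00–13:30, 14:15–14:30, 14:45–16:00.
Hiro ∩ Bob: 10:15–11:45, 14:15–14:30, 15:00–15:30.
Hiro ∩ Bob ∩ Beatriz: 10:30–11:00, 14:15–14:30, 15:15–15:30.
Hiro ∩ Bob ∩ Beatriz ∩ Nikolai: 10:30–11:00, 14:15–14:30.
Common window lengths: 30, 15 min; longest is 30.

30 minutes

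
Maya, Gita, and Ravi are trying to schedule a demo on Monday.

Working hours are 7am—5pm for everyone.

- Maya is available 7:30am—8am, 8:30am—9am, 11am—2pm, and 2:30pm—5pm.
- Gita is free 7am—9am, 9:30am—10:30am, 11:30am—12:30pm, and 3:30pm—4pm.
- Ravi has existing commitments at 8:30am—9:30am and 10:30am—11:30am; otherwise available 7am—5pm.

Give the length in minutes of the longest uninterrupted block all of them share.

60 minutes

Ravi free within 07:00–17:00: 07:00–08:30, 09:30–10:30, 11:30–17:00.
Maya ∩ Gita: 07:30–08:00, 08:30–09:00, 11:30–12:30, 15:30–16:00.
Maya ∩ Gita ∩ Ravi: 07:30–08:00, 11:30–12:30, 15:30–16:00.
Common window lengths: 30, 60, 30 min; longest is 60.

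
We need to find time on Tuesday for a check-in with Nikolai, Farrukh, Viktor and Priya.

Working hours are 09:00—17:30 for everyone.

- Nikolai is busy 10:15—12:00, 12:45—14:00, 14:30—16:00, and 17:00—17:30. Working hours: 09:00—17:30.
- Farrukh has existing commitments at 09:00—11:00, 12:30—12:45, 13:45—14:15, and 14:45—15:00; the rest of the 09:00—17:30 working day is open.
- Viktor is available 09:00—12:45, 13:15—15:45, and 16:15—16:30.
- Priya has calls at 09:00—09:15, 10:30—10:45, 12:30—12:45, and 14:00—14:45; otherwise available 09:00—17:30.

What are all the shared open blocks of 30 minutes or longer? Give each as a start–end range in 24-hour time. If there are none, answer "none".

12:00–12:30

Nikolai free within 09:00–17:30: 09:00–10:15, 12:00–12:45, 14:00–14:30, 16:00–17:00.
Farrukh free within 09:00–17:30: 11:00–12:30, 12:45–13:45, 14:15–14:45, 15:00–17:30.
Priya free within 09:00–17:30: 09:15–10:30, 10:45–12:30, 12:45–14:00, 14:45–17:30.
Nikolai ∩ Farrukh: 12:00–12:30, 14:15–14:30, 16:00–17:00.
Nikolai ∩ Farrukh ∩ Viktor: 12:00–12:30, 14:15–14:30, 16:15–16:30.
Nikolai ∩ Farrukh ∩ Viktor ∩ Priya: 12:00–12:30, 16:15–16:30.
Windows ≥ 30 min: 12:00–12:30.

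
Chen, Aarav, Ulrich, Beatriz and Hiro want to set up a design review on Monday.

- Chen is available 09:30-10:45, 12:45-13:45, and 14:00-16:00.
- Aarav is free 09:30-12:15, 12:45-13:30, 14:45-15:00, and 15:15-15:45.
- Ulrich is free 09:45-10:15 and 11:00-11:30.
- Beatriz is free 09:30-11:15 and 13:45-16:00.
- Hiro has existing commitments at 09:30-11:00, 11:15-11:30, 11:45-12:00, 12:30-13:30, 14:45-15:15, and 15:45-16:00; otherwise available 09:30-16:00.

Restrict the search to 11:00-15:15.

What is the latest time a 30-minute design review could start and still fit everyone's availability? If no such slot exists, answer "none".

none

Hiro free within 09:30–16:00: 11:00–11:15, 11:30–11:45, 12:00–12:30, 13:30–14:45, 15:15–15:45.
Chen ∩ Aarav: 09:30–10:45, 12:45–13:30, 14:45–15:00, 15:15–15:45.
Chen ∩ Aarav ∩ Ulrich: 09:45–10:15.
Chen ∩ Aarav ∩ Ulrich ∩ Beatriz: 09:45–10:15.
Chen ∩ Aarav ∩ Ulrich ∩ Beatriz ∩ Hiro: (none).
Restricted to 11:00–15:15: (none).
Windows ≥ 30 min: (none).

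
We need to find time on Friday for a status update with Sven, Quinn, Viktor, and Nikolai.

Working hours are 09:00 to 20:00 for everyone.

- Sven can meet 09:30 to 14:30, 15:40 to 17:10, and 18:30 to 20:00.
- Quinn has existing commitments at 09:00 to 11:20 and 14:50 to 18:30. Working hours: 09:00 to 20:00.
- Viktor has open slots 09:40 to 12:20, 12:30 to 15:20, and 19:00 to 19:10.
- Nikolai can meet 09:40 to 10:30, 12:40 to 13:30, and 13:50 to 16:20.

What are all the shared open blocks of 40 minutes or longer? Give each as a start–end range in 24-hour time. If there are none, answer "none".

12:40–13:30, 13:50–14:30

Quinn free within 09:00–20:00: 11:20–14:50, 18:30–20:00.
Sven ∩ Quinn: 11:20–14:30, 18:30–20:00.
Sven ∩ Quinn ∩ Viktor: 11:20–12:20, 12:30–14:30, 19:00–19:10.
Sven ∩ Quinn ∩ Viktor ∩ Nikolai: 12:40–13:30, 13:50–14:30.
Windows ≥ 40 min: 12:40–13:30, 13:50–14:30.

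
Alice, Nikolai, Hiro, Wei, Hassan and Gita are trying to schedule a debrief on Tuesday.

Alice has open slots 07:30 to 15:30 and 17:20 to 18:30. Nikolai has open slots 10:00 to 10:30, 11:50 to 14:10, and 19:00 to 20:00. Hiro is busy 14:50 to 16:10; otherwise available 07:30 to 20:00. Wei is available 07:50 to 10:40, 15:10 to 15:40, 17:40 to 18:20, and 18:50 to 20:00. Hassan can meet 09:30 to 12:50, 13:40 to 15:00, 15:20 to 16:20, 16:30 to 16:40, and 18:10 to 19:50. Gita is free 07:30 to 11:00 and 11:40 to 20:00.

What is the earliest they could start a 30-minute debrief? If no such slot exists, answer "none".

Hiro free within 07:30–20:00: 07:30–14:50, 16:10–20:00.
Alice ∩ Nikolai: 10:00–10:30, 11:50–14:10.
Alice ∩ Nikolai ∩ Hiro: 10:00–10:30, 11:50–14:10.
Alice ∩ Nikolai ∩ Hiro ∩ Wei: 10:00–10:30.
Alice ∩ Nikolai ∩ Hiro ∩ Wei ∩ Hassan: 10:00–10:30.
Alice ∩ Nikolai ∩ Hiro ∩ Wei ∩ Hassan ∩ Gita: 10:00–10:30.
Windows ≥ 30 min: 10:00–10:30.
Earliest such window starts at 10:00.

10:00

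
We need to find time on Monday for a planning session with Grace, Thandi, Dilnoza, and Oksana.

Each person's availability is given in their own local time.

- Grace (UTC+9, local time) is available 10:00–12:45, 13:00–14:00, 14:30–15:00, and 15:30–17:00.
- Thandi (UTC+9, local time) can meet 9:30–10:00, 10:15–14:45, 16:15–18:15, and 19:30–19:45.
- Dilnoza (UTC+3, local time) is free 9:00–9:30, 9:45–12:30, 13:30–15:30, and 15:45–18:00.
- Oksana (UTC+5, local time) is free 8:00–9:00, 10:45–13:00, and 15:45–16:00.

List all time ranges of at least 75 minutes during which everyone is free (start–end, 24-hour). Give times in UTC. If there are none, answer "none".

none

Grace → UTC: 01:00–03:45, 04:00–05:00, 05:30–06:00, 06:30–08:00.
Thandi → UTC: 00:30–01:00, 01:15–05:45, 07:15–09:15, 10:30–10:45.
Dilnoza → UTC: 06:00–06:30, 06:45–09:30, 10:30–12:30, 12:45–15:00.
Oksana → UTC: 03:00–04:00, 05:45–08:00, 10:45–11:00.
Grace ∩ Thandi: 01:15–03:45, 04:00–05:00, 05:30–05:45, 07:15–08:00.
Grace ∩ Thandi ∩ Dilnoza: 07:15–08:00.
Grace ∩ Thandi ∩ Dilnoza ∩ Oksana: 07:15–08:00.
Windows ≥ 75 min: (none).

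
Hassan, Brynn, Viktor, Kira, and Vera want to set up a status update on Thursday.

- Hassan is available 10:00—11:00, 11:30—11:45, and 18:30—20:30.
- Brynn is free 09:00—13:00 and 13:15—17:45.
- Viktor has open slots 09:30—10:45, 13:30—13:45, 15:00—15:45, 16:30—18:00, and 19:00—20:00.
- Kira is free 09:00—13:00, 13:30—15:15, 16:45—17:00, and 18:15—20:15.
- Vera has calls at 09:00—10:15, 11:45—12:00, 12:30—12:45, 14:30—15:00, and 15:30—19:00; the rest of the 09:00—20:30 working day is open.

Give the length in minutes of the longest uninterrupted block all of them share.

30 minutes

Vera free within 09:00–20:30: 10:15–11:45, 12:00–12:30, 12:45–14:30, 15:00–15:30, 19:00–20:30.
Hassan ∩ Brynn: 10:00–11:00, 11:30–11:45.
Hassan ∩ Brynn ∩ Viktor: 10:00–10:45.
Hassan ∩ Brynn ∩ Viktor ∩ Kira: 10:00–10:45.
Hassan ∩ Brynn ∩ Viktor ∩ Kira ∩ Vera: 10:15–10:45.
Single common window of 30 minutes.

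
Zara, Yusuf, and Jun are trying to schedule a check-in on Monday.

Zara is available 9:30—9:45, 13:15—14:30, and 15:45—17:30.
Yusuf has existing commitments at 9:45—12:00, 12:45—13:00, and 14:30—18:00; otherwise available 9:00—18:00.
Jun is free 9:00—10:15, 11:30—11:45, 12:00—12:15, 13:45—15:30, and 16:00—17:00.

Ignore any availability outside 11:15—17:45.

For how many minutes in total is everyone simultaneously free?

45 minutes

Yusuf free within 09:00–18:00: 09:00–09:45, 12:00–12:45, 13:00–14:30.
Zara ∩ Yusuf: 09:30–09:45, 13:15–14:30.
Zara ∩ Yusuf ∩ Jun: 09:30–09:45, 13:45–14:30.
Restricted to 11:15–17:45: 13:45–14:30.
Total common minutes: 45.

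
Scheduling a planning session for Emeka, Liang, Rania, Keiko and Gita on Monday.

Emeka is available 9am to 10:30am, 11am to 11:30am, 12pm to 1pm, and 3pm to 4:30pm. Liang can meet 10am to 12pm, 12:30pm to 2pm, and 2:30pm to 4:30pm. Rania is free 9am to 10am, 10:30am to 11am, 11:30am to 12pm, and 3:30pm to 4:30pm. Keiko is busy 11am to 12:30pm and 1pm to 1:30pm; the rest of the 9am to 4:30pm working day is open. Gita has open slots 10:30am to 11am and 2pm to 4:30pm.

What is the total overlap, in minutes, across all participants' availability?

60 minutes

Keiko free within 09:00–16:30: 09:00–11:00, 12:30–13:00, 13:30–16:30.
Emeka ∩ Liang: 10:00–10:30, 11:00–11:30, 12:30–13:00, 15:00–16:30.
Emeka ∩ Liang ∩ Rania: 15:30–16:30.
Emeka ∩ Liang ∩ Rania ∩ Keiko: 15:30–16:30.
Emeka ∩ Liang ∩ Rania ∩ Keiko ∩ Gita: 15:30–16:30.
Total common minutes: 60.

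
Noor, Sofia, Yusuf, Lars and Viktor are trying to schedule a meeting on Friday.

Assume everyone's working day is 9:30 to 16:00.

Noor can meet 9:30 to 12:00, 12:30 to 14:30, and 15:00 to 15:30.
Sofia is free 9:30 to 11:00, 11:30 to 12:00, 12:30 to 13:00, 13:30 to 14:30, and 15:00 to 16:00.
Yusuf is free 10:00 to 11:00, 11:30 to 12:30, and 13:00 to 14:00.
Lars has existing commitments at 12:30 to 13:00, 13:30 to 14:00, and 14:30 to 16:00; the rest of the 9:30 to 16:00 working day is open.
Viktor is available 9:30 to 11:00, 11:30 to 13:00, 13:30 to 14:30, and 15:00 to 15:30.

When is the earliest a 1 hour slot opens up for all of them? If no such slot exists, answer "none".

10:00

Lars free within 09:30–16:00: 09:30–12:30, 13:00–13:30, 14:00–14:30.
Noor ∩ Sofia: 09:30–11:00, 11:30–12:00, 12:30–13:00, 13:30–14:30, 15:00–15:30.
Noor ∩ Sofia ∩ Yusuf: 10:00–11:00, 11:30–12:00, 13:30–14:00.
Noor ∩ Sofia ∩ Yusuf ∩ Lars: 10:00–11:00, 11:30–12:00.
Noor ∩ Sofia ∩ Yusuf ∩ Lars ∩ Viktor: 10:00–11:00, 11:30–12:00.
Windows ≥ 60 min: 10:00–11:00.
Earliest such window starts at 10:00.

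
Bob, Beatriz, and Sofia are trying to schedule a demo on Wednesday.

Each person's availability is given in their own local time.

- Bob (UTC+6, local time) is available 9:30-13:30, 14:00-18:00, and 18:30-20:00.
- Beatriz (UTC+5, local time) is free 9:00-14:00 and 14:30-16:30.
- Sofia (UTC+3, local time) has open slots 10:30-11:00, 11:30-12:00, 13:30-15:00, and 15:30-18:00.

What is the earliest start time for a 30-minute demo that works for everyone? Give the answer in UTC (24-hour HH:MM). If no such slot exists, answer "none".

08:30

Bob → UTC: 03:30–07:30, 08:00–12:00, 12:30–14:00.
Beatriz → UTC: 04:00–09:00, 09:30–11:30.
Sofia → UTC: 07:30–08:00, 08:30–09:00, 10:30–12:00, 12:30–15:00.
Bob ∩ Beatriz: 04:00–07:30, 08:00–09:00, 09:30–11:30.
Bob ∩ Beatriz ∩ Sofia: 08:30–09:00, 10:30–11:30.
Windows ≥ 30 min: 08:30–09:00, 10:30–11:30.
Earliest such window starts at 08:30.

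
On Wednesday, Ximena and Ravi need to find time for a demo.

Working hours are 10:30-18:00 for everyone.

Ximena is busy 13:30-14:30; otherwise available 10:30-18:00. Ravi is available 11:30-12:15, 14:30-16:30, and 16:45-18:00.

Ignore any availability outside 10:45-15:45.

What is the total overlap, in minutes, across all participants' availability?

120 minutes

Ximena free within 10:30–18:00: 10:30–13:30, 14:30–18:00.
Ximena ∩ Ravi: 11:30–12:15, 14:30–16:30, 16:45–18:00.
Restricted to 10:45–15:45: 11:30–12:15, 14:30–15:45.
Total common minutes: 45 + 75 = 120.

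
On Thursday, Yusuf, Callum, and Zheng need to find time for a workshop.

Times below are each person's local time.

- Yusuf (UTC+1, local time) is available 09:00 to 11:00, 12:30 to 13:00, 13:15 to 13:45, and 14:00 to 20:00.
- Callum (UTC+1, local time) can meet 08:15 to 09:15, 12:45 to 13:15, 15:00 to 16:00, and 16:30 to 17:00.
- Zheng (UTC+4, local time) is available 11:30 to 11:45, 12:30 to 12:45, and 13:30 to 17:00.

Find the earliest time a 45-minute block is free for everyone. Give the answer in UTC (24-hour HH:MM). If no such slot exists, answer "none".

none

Yusuf → UTC: 08:00–10:00, 11:30–12:00, 12:15–12:45, 13:00–19:00.
Callum → UTC: 07:15–08:15, 11:45–12:15, 14:00–15:00, 15:30–16:00.
Zheng → UTC: 07:30–07:45, 08:30–08:45, 09:30–13:00.
Yusuf ∩ Callum: 08:00–08:15, 11:45–12:00, 14:00–15:00, 15:30–16:00.
Yusuf ∩ Callum ∩ Zheng: 11:45–12:00.
Windows ≥ 45 min: (none).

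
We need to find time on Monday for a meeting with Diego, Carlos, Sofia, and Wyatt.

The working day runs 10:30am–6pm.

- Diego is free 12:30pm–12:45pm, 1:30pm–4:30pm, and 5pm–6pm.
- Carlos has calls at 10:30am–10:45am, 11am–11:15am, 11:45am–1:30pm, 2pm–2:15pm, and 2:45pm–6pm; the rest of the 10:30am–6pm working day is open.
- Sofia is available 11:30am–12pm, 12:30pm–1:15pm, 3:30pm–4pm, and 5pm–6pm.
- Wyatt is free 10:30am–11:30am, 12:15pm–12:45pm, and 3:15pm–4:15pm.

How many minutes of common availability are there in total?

0 minutes

Carlos free within 10:30–18:00: 10:45–11:00, 11:15–11:45, 13:30–14:00, 14:15–14:45.
Diego ∩ Carlos: 13:30–14:00, 14:15–14:45.
Diego ∩ Carlos ∩ Sofia: (none).
Diego ∩ Carlos ∩ Sofia ∩ Wyatt: (none).
Total common minutes: 0.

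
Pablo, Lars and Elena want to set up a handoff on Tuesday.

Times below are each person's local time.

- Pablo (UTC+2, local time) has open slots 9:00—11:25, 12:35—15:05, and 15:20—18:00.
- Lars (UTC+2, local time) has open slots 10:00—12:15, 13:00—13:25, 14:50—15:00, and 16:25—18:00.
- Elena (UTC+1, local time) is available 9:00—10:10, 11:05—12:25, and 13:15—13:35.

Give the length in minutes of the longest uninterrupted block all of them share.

70 minutes

Pablo → UTC: 07:00–09:25, 10:35–13:05, 13:20–16:00.
Lars → UTC: 08:00–10:15, 11:00–11:25, 12:50–13:00, 14:25–16:00.
Elena → UTC: 08:00–09:10, 10:05–11:25, 12:15–12:35.
Pablo ∩ Lars: 08:00–09:25, 11:00–11:25, 12:50–13:00, 14:25–16:00.
Pablo ∩ Lars ∩ Elena: 08:00–09:10, 11:00–11:25.
Common window lengths: 70, 25 min; longest is 70.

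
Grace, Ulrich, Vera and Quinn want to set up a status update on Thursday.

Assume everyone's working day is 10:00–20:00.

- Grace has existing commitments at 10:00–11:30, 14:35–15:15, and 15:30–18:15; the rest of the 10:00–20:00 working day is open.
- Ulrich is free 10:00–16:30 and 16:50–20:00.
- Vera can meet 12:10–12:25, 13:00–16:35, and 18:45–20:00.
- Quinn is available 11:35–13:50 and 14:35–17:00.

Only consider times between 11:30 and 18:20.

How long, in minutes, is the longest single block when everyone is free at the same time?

Grace free within 10:00–20:00: 11:30–14:35, 15:15–15:30, 18:15–20:00.
Grace ∩ Ulrich: 11:30–14:35, 15:15–15:30, 18:15–20:00.
Grace ∩ Ulrich ∩ Vera: 12:10–12:25, 13:00–14:35, 15:15–15:30, 18:45–20:00.
Grace ∩ Ulrich ∩ Vera ∩ Quinn: 12:10–12:25, 13:00–13:50, 15:15–15:30.
Restricted to 11:30–18:20: 12:10–12:25, 13:00–13:50, 15:15–15:30.
Common window lengths: 15, 50, 15 min; longest is 50.

50 minutes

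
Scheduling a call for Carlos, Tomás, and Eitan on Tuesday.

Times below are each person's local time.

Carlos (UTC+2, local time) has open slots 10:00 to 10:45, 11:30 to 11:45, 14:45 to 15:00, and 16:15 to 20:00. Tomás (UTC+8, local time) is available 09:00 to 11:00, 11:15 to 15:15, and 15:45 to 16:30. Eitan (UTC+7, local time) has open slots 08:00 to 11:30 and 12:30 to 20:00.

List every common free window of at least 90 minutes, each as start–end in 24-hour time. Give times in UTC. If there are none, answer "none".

Carlos → UTC: 08:00–08:45, 09:30–09:45, 12:45–13:00, 14:15–18:00.
Tomás → UTC: 01:00–03:00, 03:15–07:15, 07:45–08:30.
Eitan → UTC: 01:00–04:30, 05:30–13:00.
Carlos ∩ Tomás: 08:00–08:30.
Carlos ∩ Tomás ∩ Eitan: 08:00–08:30.
Windows ≥ 90 min: (none).

none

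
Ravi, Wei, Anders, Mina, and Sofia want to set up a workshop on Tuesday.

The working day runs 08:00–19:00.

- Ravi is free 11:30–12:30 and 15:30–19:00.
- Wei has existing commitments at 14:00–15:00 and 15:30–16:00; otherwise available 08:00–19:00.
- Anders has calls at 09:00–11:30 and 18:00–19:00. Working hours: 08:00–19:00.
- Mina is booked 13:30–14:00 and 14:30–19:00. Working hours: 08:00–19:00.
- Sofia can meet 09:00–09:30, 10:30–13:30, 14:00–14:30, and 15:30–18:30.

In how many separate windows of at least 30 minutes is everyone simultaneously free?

Wei free within 08:00–19:00: 08:00–14:00, 15:00–15:30, 16:00–19:00.
Anders free within 08:00–19:00: 08:00–09:00, 11:30–18:00.
Mina free within 08:00–19:00: 08:00–13:30, 14:00–14:30.
Ravi ∩ Wei: 11:30–12:30, 16:00–19:00.
Ravi ∩ Wei ∩ Anders: 11:30–12:30, 16:00–18:00.
Ravi ∩ Wei ∩ Anders ∩ Mina: 11:30–12:30.
Ravi ∩ Wei ∩ Anders ∩ Mina ∩ Sofia: 11:30–12:30.
Windows ≥ 30 min: 11:30–12:30.
That's 1 window.

1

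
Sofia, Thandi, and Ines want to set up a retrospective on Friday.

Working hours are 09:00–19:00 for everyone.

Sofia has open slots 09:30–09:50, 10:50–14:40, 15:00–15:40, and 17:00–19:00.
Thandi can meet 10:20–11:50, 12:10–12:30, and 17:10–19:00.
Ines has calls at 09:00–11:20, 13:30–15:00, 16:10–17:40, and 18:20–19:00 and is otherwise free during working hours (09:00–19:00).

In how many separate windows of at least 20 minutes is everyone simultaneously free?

3

Ines free within 09:00–19:00: 11:20–13:30, 15:00–16:10, 17:40–18:20.
Sofia ∩ Thandi: 10:50–11:50, 12:10–12:30, 17:10–19:00.
Sofia ∩ Thandi ∩ Ines: 11:20–11:50, 12:10–12:30, 17:40–18:20.
Windows ≥ 20 min: 11:20–11:50, 12:10–12:30, 17:40–18:20.
That's 3 windows.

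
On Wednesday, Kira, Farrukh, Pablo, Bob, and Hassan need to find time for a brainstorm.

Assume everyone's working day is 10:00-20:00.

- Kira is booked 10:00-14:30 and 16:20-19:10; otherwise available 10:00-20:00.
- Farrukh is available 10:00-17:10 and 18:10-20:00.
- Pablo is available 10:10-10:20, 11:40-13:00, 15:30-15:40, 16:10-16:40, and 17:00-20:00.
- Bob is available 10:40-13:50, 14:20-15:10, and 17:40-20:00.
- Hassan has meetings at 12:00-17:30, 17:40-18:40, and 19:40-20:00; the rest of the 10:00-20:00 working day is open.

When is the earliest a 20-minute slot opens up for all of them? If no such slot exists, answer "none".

Kira free within 10:00–20:00: 14:30–16:20, 19:10–20:00.
Hassan free within 10:00–20:00: 10:00–12:00, 17:30–17:40, 18:40–19:40.
Kira ∩ Farrukh: 14:30–16:20, 19:10–20:00.
Kira ∩ Farrukh ∩ Pablo: 15:30–15:40, 16:10–16:20, 19:10–20:00.
Kira ∩ Farrukh ∩ Pablo ∩ Bob: 19:10–20:00.
Kira ∩ Farrukh ∩ Pablo ∩ Bob ∩ Hassan: 19:10–19:40.
Windows ≥ 20 min: 19:10–19:40.
Earliest such window starts at 19:10.

19:10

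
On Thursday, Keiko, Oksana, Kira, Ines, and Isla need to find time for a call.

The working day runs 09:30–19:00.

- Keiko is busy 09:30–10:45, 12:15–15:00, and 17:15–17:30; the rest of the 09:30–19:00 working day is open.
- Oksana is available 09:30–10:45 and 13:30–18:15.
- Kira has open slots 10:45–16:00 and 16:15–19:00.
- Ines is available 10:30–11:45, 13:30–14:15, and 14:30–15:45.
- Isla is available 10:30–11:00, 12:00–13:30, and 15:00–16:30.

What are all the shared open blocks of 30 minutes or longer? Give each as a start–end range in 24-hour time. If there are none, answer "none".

15:00–15:45

Keiko free within 09:30–19:00: 10:45–12:15, 15:00–17:15, 17:30–19:00.
Keiko ∩ Oksana: 15:00–17:15, 17:30–18:15.
Keiko ∩ Oksana ∩ Kira: 15:00–16:00, 16:15–17:15, 17:30–18:15.
Keiko ∩ Oksana ∩ Kira ∩ Ines: 15:00–15:45.
Keiko ∩ Oksana ∩ Kira ∩ Ines ∩ Isla: 15:00–15:45.
Windows ≥ 30 min: 15:00–15:45.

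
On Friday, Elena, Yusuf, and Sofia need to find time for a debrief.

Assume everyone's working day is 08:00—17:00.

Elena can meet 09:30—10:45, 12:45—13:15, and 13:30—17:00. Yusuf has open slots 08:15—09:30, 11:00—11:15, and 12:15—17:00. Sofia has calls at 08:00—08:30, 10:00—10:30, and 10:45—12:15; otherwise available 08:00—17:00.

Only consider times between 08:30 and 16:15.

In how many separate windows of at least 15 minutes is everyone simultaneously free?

Sofia free within 08:00–17:00: 08:30–10:00, 10:30–10:45, 12:15–17:00.
Elena ∩ Yusuf: 12:45–13:15, 13:30–17:00.
Elena ∩ Yusuf ∩ Sofia: 12:45–13:15, 13:30–17:00.
Restricted to 08:30–16:15: 12:45–13:15, 13:30–16:15.
Windows ≥ 15 min: 12:45–13:15, 13:30–16:15.
That's 2 windows.

2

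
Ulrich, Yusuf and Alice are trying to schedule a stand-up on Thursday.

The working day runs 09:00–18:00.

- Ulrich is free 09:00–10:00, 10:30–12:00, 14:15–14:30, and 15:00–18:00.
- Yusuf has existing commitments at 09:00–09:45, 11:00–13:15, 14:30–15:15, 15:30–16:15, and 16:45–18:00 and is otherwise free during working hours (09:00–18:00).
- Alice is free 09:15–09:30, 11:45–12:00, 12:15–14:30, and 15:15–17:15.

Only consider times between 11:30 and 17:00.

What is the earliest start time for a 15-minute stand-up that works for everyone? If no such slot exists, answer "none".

Yusuf free within 09:00–18:00: 09:45–11:00, 13:15–14:30, 15:15–15:30, 16:15–16:45.
Ulrich ∩ Yusuf: 09:45–10:00, 10:30–11:00, 14:15–14:30, 15:15–15:30, 16:15–16:45.
Ulrich ∩ Yusuf ∩ Alice: 14:15–14:30, 15:15–15:30, 16:15–16:45.
Restricted to 11:30–17:00: 14:15–14:30, 15:15–15:30, 16:15–16:45.
Windows ≥ 15 min: 14:15–14:30, 15:15–15:30, 16:15–16:45.
Earliest such window starts at 14:15.

14:15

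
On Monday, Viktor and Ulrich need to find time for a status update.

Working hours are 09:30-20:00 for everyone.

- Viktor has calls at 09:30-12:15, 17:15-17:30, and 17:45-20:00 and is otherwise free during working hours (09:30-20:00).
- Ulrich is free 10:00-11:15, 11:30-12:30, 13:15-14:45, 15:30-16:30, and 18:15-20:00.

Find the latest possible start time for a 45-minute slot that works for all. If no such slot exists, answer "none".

15:45

Viktor free within 09:30–20:00: 12:15–17:15, 17:30–17:45.
Viktor ∩ Ulrich: 12:15–12:30, 13:15–14:45, 15:30–16:30.
Windows ≥ 45 min: 13:15–14:45, 15:30–16:30.
Latest start in the last window 15:30–16:30 is 16:30 − 45 min = 15:45.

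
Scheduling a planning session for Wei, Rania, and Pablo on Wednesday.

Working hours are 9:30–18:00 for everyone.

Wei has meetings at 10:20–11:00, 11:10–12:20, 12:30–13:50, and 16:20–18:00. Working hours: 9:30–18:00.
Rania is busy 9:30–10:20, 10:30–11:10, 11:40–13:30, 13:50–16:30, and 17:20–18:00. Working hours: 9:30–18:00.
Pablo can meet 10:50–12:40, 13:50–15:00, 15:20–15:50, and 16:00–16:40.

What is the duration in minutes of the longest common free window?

Wei free within 09:30–18:00: 09:30–10:20, 11:00–11:10, 12:20–12:30, 13:50–16:20.
Rania free within 09:30–18:00: 10:20–10:30, 11:10–11:40, 13:30–13:50, 16:30–17:20.
Wei ∩ Rania: (none).
Wei ∩ Rania ∩ Pablo: (none).
No common window.

0 minutes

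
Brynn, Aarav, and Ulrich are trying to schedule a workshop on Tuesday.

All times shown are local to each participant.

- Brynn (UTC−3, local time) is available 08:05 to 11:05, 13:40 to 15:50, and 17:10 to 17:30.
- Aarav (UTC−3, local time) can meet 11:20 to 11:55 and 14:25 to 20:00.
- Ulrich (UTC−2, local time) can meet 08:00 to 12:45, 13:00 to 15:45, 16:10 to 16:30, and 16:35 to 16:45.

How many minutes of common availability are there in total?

Brynn → UTC: 11:05–14:05, 16:40–18:50, 20:10–20:30.
Aarav → UTC: 14:20–14:55, 17:25–23:00.
Ulrich → UTC: 10:00–14:45, 15:00–17:45, 18:10–18:30, 18:35–18:45.
Brynn ∩ Aarav: 17:25–18:50, 20:10–20:30.
Brynn ∩ Aarav ∩ Ulrich: 17:25–17:45, 18:10–18:30, 18:35–18:45.
Total common minutes: 20 + 20 + 10 = 50.

50 minutes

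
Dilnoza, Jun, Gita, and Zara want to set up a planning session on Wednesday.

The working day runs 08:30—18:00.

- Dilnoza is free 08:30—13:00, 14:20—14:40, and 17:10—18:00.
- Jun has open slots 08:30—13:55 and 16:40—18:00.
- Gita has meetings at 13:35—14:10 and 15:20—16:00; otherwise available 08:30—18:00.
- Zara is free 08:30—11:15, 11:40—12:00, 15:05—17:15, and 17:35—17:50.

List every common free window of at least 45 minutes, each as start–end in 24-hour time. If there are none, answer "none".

Gita free within 08:30–18:00: 08:30–13:35, 14:10–15:20, 16:00–18:00.
Dilnoza ∩ Jun: 08:30–13:00, 17:10–18:00.
Dilnoza ∩ Jun ∩ Gita: 08:30–13:00, 17:10–18:00.
Dilnoza ∩ Jun ∩ Gita ∩ Zara: 08:30–11:15, 11:40–12:00, 17:10–17:15, 17:35–17:50.
Windows ≥ 45 min: 08:30–11:15.

08:30–11:15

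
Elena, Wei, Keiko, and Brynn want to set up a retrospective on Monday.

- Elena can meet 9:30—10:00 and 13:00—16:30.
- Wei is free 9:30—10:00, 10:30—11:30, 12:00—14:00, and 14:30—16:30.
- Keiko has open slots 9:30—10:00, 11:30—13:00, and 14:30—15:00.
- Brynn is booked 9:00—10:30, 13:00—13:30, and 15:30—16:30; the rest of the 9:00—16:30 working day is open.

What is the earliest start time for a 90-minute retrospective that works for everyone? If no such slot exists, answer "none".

Brynn free within 09:00–16:30: 10:30–13:00, 13:30–15:30.
Elena ∩ Wei: 09:30–10:00, 13:00–14:00, 14:30–16:30.
Elena ∩ Wei ∩ Keiko: 09:30–10:00, 14:30–15:00.
Elena ∩ Wei ∩ Keiko ∩ Brynn: 14:30–15:00.
Windows ≥ 90 min: (none).

none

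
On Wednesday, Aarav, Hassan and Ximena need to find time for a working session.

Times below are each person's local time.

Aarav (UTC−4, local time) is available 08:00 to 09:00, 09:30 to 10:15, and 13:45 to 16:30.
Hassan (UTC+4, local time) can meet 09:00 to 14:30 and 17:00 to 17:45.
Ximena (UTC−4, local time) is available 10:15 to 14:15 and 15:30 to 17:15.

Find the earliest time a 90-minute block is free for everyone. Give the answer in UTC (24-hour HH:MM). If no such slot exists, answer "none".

Aarav → UTC: 12:00–13:00, 13:30–14:15, 17:45–20:30.
Hassan → UTC: 05:00–10:30, 13:00–13:45.
Ximena → UTC: 14:15–18:15, 19:30–21:15.
Aarav ∩ Hassan: 13:30–13:45.
Aarav ∩ Hassan ∩ Ximena: (none).
Windows ≥ 90 min: (none).

none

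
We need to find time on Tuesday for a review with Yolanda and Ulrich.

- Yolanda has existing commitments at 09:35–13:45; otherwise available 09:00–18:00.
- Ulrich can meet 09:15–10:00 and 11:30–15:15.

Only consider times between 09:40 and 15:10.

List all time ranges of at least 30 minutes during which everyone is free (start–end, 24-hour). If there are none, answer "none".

13:45–15:10

Yolanda free within 09:00–18:00: 09:00–09:35, 13:45–18:00.
Yolanda ∩ Ulrich: 09:15–09:35, 13:45–15:15.
Restricted to 09:40–15:10: 13:45–15:10.
Windows ≥ 30 min: 13:45–15:10.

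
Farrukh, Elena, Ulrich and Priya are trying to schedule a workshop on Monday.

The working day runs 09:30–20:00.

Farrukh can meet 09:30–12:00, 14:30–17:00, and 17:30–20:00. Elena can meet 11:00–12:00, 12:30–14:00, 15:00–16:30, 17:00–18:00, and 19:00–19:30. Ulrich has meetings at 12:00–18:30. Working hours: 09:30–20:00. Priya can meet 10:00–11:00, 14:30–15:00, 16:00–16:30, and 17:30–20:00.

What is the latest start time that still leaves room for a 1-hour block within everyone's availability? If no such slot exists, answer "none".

Ulrich free within 09:30–20:00: 09:30–12:00, 18:30–20:00.
Farrukh ∩ Elena: 11:00–12:00, 15:00–16:30, 17:30–18:00, 19:00–19:30.
Farrukh ∩ Elena ∩ Ulrich: 11:00–12:00, 19:00–19:30.
Farrukh ∩ Elena ∩ Ulrich ∩ Priya: 19:00–19:30.
Windows ≥ 60 min: (none).

none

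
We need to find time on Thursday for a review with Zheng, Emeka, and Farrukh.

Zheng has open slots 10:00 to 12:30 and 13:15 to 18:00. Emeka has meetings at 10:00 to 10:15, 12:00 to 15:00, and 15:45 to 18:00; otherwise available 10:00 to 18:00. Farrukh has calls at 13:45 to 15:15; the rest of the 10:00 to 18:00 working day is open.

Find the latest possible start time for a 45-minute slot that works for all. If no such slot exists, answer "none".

Emeka free within 10:00–18:00: 10:15–12:00, 15:00–15:45.
Farrukh free within 10:00–18:00: 10:00–13:45, 15:15–18:00.
Zheng ∩ Emeka: 10:15–12:00, 15:00–15:45.
Zheng ∩ Emeka ∩ Farrukh: 10:15–12:00, 15:15–15:45.
Windows ≥ 45 min: 10:15–12:00.
Latest start in the last window 10:15–12:00 is 12:00 − 45 min = 11:15.

11:15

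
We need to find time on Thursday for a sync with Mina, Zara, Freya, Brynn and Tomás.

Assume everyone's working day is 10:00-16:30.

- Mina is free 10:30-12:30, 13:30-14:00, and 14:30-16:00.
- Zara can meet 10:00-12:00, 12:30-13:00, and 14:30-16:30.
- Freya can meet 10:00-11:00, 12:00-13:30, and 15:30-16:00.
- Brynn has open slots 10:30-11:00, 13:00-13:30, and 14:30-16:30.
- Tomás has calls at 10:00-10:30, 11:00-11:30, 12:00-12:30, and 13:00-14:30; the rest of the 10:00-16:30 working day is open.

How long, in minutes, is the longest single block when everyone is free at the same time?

30 minutes

Tomás free within 10:00–16:30: 10:30–11:00, 11:30–12:00, 12:30–13:00, 14:30–16:30.
Mina ∩ Zara: 10:30–12:00, 14:30–16:00.
Mina ∩ Zara ∩ Freya: 10:30–11:00, 15:30–16:00.
Mina ∩ Zara ∩ Freya ∩ Brynn: 10:30–11:00, 15:30–16:00.
Mina ∩ Zara ∩ Freya ∩ Brynn ∩ Tomás: 10:30–11:00, 15:30–16:00.
Common window lengths: 30, 30 min; longest is 30.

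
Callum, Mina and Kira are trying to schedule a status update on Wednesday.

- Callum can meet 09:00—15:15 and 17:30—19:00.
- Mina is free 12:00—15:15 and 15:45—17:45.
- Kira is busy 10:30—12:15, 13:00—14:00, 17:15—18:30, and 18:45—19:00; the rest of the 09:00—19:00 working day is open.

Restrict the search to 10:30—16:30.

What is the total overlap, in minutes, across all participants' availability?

120 minutes

Kira free within 09:00–19:00: 09:00–10:30, 12:15–13:00, 14:00–17:15, 18:30–18:45.
Callum ∩ Mina: 12:00–15:15, 17:30–17:45.
Callum ∩ Mina ∩ Kira: 12:15–13:00, 14:00–15:15.
Restricted to 10:30–16:30: 12:15–13:00, 14:00–15:15.
Total common minutes: 45 + 75 = 120.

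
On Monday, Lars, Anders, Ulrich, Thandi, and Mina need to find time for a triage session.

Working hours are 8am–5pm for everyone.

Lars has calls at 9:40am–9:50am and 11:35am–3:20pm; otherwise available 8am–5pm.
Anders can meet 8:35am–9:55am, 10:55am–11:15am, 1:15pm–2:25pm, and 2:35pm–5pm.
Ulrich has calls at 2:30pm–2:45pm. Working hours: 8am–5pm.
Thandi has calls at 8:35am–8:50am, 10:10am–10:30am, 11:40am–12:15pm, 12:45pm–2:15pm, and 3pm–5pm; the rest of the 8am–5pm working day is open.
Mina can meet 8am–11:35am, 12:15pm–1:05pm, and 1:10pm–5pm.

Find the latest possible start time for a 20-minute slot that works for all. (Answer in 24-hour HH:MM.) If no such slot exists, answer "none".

10:55

Lars free within 08:00–17:00: 08:00–09:40, 09:50–11:35, 15:20–17:00.
Ulrich free within 08:00–17:00: 08:00–14:30, 14:45–17:00.
Thandi free within 08:00–17:00: 08:00–08:35, 08:50–10:10, 10:30–11:40, 12:15–12:45, 14:15–15:00.
Lars ∩ Anders: 08:35–09:40, 09:50–09:55, 10:55–11:15, 15:20–17:00.
Lars ∩ Anders ∩ Ulrich: 08:35–09:40, 09:50–09:55, 10:55–11:15, 15:20–17:00.
Lars ∩ Anders ∩ Ulrich ∩ Thandi: 08:50–09:40, 09:50–09:55, 10:55–11:15.
Lars ∩ Anders ∩ Ulrich ∩ Thandi ∩ Mina: 08:50–09:40, 09:50–09:55, 10:55–11:15.
Windows ≥ 20 min: 08:50–09:40, 10:55–11:15.
Latest start in the last window 10:55–11:15 is 11:15 − 20 min = 10:55.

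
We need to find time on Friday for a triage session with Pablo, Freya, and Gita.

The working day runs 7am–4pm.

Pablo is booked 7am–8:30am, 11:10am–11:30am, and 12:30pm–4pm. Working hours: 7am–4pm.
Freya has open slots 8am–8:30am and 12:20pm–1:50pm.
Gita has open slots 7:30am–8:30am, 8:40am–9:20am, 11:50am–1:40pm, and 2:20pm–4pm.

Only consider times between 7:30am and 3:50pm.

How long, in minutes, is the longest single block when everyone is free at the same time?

10 minutes

Pablo free within 07:00–16:00: 08:30–11:10, 11:30–12:30.
Pablo ∩ Freya: 12:20–12:30.
Pablo ∩ Freya ∩ Gita: 12:20–12:30.
Restricted to 07:30–15:50: 12:20–12:30.
Single common window of 10 minutes.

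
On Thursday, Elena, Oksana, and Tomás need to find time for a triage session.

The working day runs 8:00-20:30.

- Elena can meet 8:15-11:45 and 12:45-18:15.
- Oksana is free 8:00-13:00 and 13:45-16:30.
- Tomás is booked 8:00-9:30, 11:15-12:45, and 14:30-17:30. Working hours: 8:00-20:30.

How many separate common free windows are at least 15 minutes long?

Tomás free within 08:00–20:30: 09:30–11:15, 12:45–14:30, 17:30–20:30.
Elena ∩ Oksana: 08:15–11:45, 12:45–13:00, 13:45–16:30.
Elena ∩ Oksana ∩ Tomás: 09:30–11:15, 12:45–13:00, 13:45–14:30.
Windows ≥ 15 min: 09:30–11:15, 12:45–13:00, 13:45–14:30.
That's 3 windows.

3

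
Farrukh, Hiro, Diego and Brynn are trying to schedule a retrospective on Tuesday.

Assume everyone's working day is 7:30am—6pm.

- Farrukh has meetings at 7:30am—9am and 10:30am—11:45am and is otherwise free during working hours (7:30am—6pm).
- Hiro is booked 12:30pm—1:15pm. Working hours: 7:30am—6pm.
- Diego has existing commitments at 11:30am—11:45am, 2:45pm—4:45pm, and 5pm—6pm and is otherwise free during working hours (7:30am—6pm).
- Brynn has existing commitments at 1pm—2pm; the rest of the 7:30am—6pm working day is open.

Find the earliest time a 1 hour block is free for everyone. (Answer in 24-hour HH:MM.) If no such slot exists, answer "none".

09:00

Farrukh free within 07:30–18:00: 09:00–10:30, 11:45–18:00.
Hiro free within 07:30–18:00: 07:30–12:30, 13:15–18:00.
Diego free within 07:30–18:00: 07:30–11:30, 11:45–14:45, 16:45–17:00.
Brynn free within 07:30–18:00: 07:30–13:00, 14:00–18:00.
Farrukh ∩ Hiro: 09:00–10:30, 11:45–12:30, 13:15–18:00.
Farrukh ∩ Hiro ∩ Diego: 09:00–10:30, 11:45–12:30, 13:15–14:45, 16:45–17:00.
Farrukh ∩ Hiro ∩ Diego ∩ Brynn: 09:00–10:30, 11:45–12:30, 14:00–14:45, 16:45–17:00.
Windows ≥ 60 min: 09:00–10:30.
Earliest such window starts at 09:00.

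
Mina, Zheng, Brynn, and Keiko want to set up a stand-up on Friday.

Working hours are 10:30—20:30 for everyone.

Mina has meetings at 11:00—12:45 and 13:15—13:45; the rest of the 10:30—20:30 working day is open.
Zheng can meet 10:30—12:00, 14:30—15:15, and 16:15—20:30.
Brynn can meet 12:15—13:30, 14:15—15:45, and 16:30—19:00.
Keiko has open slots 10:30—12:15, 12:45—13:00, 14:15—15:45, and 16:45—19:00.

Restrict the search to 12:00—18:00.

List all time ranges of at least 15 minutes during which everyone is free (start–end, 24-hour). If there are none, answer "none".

14:30–15:15, 16:45–18:00

Mina free within 10:30–20:30: 10:30–11:00, 12:45–13:15, 13:45–20:30.
Mina ∩ Zheng: 10:30–11:00, 14:30–15:15, 16:15–20:30.
Mina ∩ Zheng ∩ Brynn: 14:30–15:15, 16:30–19:00.
Mina ∩ Zheng ∩ Brynn ∩ Keiko: 14:30–15:15, 16:45–19:00.
Restricted to 12:00–18:00: 14:30–15:15, 16:45–18:00.
Windows ≥ 15 min: 14:30–15:15, 16:45–18:00.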